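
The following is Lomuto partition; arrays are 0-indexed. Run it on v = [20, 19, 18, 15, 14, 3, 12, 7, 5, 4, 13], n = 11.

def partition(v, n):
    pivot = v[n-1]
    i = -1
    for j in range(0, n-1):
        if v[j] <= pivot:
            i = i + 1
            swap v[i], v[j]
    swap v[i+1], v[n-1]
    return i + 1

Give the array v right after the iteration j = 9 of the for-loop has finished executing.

[3, 12, 7, 5, 4, 20, 19, 18, 15, 14, 13]

pivot=13, i=-1
j=0: 20>13, skip
j=1: 19>13, skip
j=2: 18>13, skip
j=3: 15>13, skip
j=4: 14>13, skip
j=5: 3≤13, i=0, swap(0,5) ⇒ [3, 19, 18, 15, 14, 20, 12, 7, 5, 4, 13]
j=6: 12≤13, i=1, swap(1,6) ⇒ [3, 12, 18, 15, 14, 20, 19, 7, 5, 4, 13]
j=7: 7≤13, i=2, swap(2,7) ⇒ [3, 12, 7, 15, 14, 20, 19, 18, 5, 4, 13]
j=8: 5≤13, i=3, swap(3,8) ⇒ [3, 12, 7, 5, 14, 20, 19, 18, 15, 4, 13]
j=9: 4≤13, i=4, swap(4,9) ⇒ [3, 12, 7, 5, 4, 20, 19, 18, 15, 14, 13]
(after j=9) v = [3, 12, 7, 5, 4, 20, 19, 18, 15, 14, 13]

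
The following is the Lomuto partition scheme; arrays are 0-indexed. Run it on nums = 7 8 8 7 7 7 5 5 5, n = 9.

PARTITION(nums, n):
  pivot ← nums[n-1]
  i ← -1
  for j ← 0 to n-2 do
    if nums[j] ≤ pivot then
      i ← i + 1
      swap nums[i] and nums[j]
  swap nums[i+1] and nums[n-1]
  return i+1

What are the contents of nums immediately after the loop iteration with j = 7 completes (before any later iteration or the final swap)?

pivot = nums[8] = 5; i = -1
j=0: nums[0]=7 > 5 → no swap
j=1: nums[1]=8 > 5 → no swap
j=2: nums[2]=8 > 5 → no swap
j=3: nums[3]=7 > 5 → no swap
j=4: nums[4]=7 > 5 → no swap
j=5: nums[5]=7 > 5 → no swap
j=6: nums[6]=5 ≤ 5 → i=0, swap nums[0],nums[6] → 5 8 8 7 7 7 7 5 5
j=7: nums[7]=5 ≤ 5 → i=1, swap nums[1],nums[7] → 5 5 8 7 7 7 7 8 5
(after j=7) nums = 5 5 8 7 7 7 7 8 5

5 5 8 7 7 7 7 8 5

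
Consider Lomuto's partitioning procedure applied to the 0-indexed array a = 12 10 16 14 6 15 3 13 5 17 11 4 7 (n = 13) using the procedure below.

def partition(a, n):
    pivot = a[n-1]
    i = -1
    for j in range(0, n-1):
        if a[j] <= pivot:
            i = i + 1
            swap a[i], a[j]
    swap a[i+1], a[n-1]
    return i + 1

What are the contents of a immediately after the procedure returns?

6 3 5 4 7 15 10 13 16 17 11 14 12

pivot=7, i=-1
j=0: 12>7, skip
j=1: 10>7, skip
j=2: 16>7, skip
j=3: 14>7, skip
j=4: 6≤7, i=0, swap(0,4) ⇒ 6 10 16 14 12 15 3 13 5 17 11 4 7
j=5: 15>7, skip
j=6: 3≤7, i=1, swap(1,6) ⇒ 6 3 16 14 12 15 10 13 5 17 11 4 7
j=7: 13>7, skip
j=8: 5≤7, i=2, swap(2,8) ⇒ 6 3 5 14 12 15 10 13 16 17 11 4 7
j=9: 17>7, skip
j=10: 11>7, skip
j=11: 4≤7, i=3, swap(3,11) ⇒ 6 3 5 4 12 15 10 13 16 17 11 14 7
swap(4,12) ⇒ 6 3 5 4 7 15 10 13 16 17 11 14 12; return 4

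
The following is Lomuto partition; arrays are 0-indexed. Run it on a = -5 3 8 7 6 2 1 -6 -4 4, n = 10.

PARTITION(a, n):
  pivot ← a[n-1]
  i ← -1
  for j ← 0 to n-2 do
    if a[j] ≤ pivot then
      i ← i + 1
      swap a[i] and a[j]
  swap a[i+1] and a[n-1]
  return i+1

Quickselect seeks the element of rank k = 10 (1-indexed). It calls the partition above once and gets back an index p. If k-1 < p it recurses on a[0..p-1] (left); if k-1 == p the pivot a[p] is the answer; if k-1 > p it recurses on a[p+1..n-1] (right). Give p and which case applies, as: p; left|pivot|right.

pivot = a[9] = 4; i = -1
j=0: a[0]=-5 ≤ 4 → i=0, swap a[0],a[0] (no change) → -5 3 8 7 6 2 1 -6 -4 4
j=1: a[1]=3 ≤ 4 → i=1, swap a[1],a[1] (no change) → -5 3 8 7 6 2 1 -6 -4 4
j=2: a[2]=8 > 4 → no swap
j=3: a[3]=7 > 4 → no swap
j=4: a[4]=6 > 4 → no swap
j=5: a[5]=2 ≤ 4 → i=2, swap a[2],a[5] → -5 3 2 7 6 8 1 -6 -4 4
j=6: a[6]=1 ≤ 4 → i=3, swap a[3],a[6] → -5 3 2 1 6 8 7 -6 -4 4
j=7: a[7]=-6 ≤ 4 → i=4, swap a[4],a[7] → -5 3 2 1 -6 8 7 6 -4 4
j=8: a[8]=-4 ≤ 4 → i=5, swap a[5],a[8] → -5 3 2 1 -6 -4 7 6 8 4
final swap a[6],a[9] → -5 3 2 1 -6 -4 4 6 8 7; return 6
p = 6; k-1 = 9 > 6 ⇒ right

6; right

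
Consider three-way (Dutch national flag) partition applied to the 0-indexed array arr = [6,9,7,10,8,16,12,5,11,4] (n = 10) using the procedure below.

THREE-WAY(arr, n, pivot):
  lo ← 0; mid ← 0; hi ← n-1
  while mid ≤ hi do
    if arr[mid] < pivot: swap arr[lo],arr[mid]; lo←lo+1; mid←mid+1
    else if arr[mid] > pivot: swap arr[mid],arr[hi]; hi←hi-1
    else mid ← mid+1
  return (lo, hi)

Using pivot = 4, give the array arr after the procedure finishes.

pivot = 4; lo=0, mid=0, hi=9
arr[mid]=6>4: swap arr[0],arr[9]; hi=8 → [4,9,7,10,8,16,12,5,11,6]
arr[mid]=4=4: mid=1
arr[mid]=9>4: swap arr[1],arr[8]; hi=7 → [4,11,7,10,8,16,12,5,9,6]
arr[mid]=11>4: swap arr[1],arr[7]; hi=6 → [4,5,7,10,8,16,12,11,9,6]
arr[mid]=5>4: swap arr[1],arr[6]; hi=5 → [4,12,7,10,8,16,5,11,9,6]
arr[mid]=12>4: swap arr[1],arr[5]; hi=4 → [4,16,7,10,8,12,5,11,9,6]
arr[mid]=16>4: swap arr[1],arr[4]; hi=3 → [4,8,7,10,16,12,5,11,9,6]
arr[mid]=8>4: swap arr[1],arr[3]; hi=2 → [4,10,7,8,16,12,5,11,9,6]
arr[mid]=10>4: swap arr[1],arr[2]; hi=1 → [4,7,10,8,16,12,5,11,9,6]
arr[mid]=7>4: swap arr[1],arr[1]; hi=0 → [4,7,10,8,16,12,5,11,9,6]
end: lo=0, hi=0; arr = [4,7,10,8,16,12,5,11,9,6]

[4,7,10,8,16,12,5,11,9,6]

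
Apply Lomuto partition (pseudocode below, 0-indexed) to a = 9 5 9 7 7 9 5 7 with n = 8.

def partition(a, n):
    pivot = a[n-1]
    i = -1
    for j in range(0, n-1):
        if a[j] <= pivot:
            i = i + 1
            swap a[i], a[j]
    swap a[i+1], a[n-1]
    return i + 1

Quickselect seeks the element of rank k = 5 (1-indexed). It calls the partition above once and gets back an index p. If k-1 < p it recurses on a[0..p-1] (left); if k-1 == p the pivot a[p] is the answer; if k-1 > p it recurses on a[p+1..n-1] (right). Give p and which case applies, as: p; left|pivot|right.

4; pivot

pivot = a[7] = 7; i = -1
j=0: a[0]=9 > 7 → no swap
j=1: a[1]=5 ≤ 7 → i=0, swap a[0],a[1] → 5 9 9 7 7 9 5 7
j=2: a[2]=9 > 7 → no swap
j=3: a[3]=7 ≤ 7 → i=1, swap a[1],a[3] → 5 7 9 9 7 9 5 7
j=4: a[4]=7 ≤ 7 → i=2, swap a[2],a[4] → 5 7 7 9 9 9 5 7
j=5: a[5]=9 > 7 → no swap
j=6: a[6]=5 ≤ 7 → i=3, swap a[3],a[6] → 5 7 7 5 9 9 9 7
final swap a[4],a[7] → 5 7 7 5 7 9 9 9; return 4
p = 4; k-1 = 4 == 4 ⇒ pivot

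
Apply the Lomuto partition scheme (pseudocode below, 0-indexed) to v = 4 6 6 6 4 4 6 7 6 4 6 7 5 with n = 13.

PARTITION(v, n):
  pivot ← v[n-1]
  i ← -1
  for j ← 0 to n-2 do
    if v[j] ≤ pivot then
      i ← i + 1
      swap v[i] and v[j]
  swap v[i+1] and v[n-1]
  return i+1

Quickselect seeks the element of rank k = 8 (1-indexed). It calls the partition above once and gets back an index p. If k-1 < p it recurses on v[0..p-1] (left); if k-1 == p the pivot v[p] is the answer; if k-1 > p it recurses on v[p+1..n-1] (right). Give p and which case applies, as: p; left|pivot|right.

4; right

pivot = v[12] = 5; i = -1
j=0: v[0]=4 ≤ 5 → i=0, swap v[0],v[0] (no change) → 4 6 6 6 4 4 6 7 6 4 6 7 5
j=1: v[1]=6 > 5 → no swap
j=2: v[2]=6 > 5 → no swap
j=3: v[3]=6 > 5 → no swap
j=4: v[4]=4 ≤ 5 → i=1, swap v[1],v[4] → 4 4 6 6 6 4 6 7 6 4 6 7 5
j=5: v[5]=4 ≤ 5 → i=2, swap v[2],v[5] → 4 4 4 6 6 6 6 7 6 4 6 7 5
j=6: v[6]=6 > 5 → no swap
j=7: v[7]=7 > 5 → no swap
j=8: v[8]=6 > 5 → no swap
j=9: v[9]=4 ≤ 5 → i=3, swap v[3],v[9] → 4 4 4 4 6 6 6 7 6 6 6 7 5
j=10: v[10]=6 > 5 → no swap
j=11: v[11]=7 > 5 → no swap
final swap v[4],v[12] → 4 4 4 4 5 6 6 7 6 6 6 7 6; return 4
p = 4; k-1 = 7 > 4 ⇒ right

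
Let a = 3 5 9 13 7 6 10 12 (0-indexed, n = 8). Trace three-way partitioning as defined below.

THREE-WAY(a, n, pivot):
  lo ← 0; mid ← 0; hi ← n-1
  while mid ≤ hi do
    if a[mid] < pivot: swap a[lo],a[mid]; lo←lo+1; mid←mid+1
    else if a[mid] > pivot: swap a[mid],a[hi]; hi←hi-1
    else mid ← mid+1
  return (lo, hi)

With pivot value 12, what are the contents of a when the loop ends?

3 5 9 7 6 10 12 13

pivot = 12; lo=0, mid=0, hi=7
a[mid]=3<12: swap a[0],a[0]; lo=1,mid=1 → 3 5 9 13 7 6 10 12
a[mid]=5<12: swap a[1],a[1]; lo=2,mid=2 → 3 5 9 13 7 6 10 12
a[mid]=9<12: swap a[2],a[2]; lo=3,mid=3 → 3 5 9 13 7 6 10 12
a[mid]=13>12: swap a[3],a[7]; hi=6 → 3 5 9 12 7 6 10 13
a[mid]=12=12: mid=4
a[mid]=7<12: swap a[3],a[4]; lo=4,mid=5 → 3 5 9 7 12 6 10 13
a[mid]=6<12: swap a[4],a[5]; lo=5,mid=6 → 3 5 9 7 6 12 10 13
a[mid]=10<12: swap a[5],a[6]; lo=6,mid=7 → 3 5 9 7 6 10 12 13
end: lo=6, hi=6; a = 3 5 9 7 6 10 12 13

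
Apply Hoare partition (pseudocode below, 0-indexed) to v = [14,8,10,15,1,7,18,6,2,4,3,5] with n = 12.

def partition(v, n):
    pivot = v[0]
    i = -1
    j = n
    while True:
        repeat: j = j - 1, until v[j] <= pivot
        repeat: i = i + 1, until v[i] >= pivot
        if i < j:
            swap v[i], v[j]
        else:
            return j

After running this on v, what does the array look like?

[5,8,10,3,1,7,4,6,2,18,15,14]

pivot = v[0] = 14; i = -1, j = 12
j→11 (v[11]=5≤14), i→0 (v[0]=14≥14); i<j, swap → [5,8,10,15,1,7,18,6,2,4,3,14]
j→10 (v[10]=3≤14), i→3 (v[3]=15≥14); i<j, swap → [5,8,10,3,1,7,18,6,2,4,15,14]
j→9 (v[9]=4≤14), i→6 (v[6]=18≥14); i<j, swap → [5,8,10,3,1,7,4,6,2,18,15,14]
j→8, i→9; i≥j, return j=8. v = [5,8,10,3,1,7,4,6,2,18,15,14]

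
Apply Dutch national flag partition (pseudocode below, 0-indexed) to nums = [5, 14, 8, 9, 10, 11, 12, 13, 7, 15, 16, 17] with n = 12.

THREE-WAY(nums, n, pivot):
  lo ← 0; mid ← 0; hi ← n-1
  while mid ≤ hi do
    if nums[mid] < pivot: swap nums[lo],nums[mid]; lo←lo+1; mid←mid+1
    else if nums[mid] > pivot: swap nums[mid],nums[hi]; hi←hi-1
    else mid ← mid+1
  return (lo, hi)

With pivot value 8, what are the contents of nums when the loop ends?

lo=0 mid=0 hi=11
5<8: swap(0,0), lo=1 mid=1 ⇒ [5, 14, 8, 9, 10, 11, 12, 13, 7, 15, 16, 17]
14>8: swap(1,11), hi=10 ⇒ [5, 17, 8, 9, 10, 11, 12, 13, 7, 15, 16, 14]
17>8: swap(1,10), hi=9 ⇒ [5, 16, 8, 9, 10, 11, 12, 13, 7, 15, 17, 14]
16>8: swap(1,9), hi=8 ⇒ [5, 15, 8, 9, 10, 11, 12, 13, 7, 16, 17, 14]
15>8: swap(1,8), hi=7 ⇒ [5, 7, 8, 9, 10, 11, 12, 13, 15, 16, 17, 14]
7<8: swap(1,1), lo=2 mid=2 ⇒ [5, 7, 8, 9, 10, 11, 12, 13, 15, 16, 17, 14]
8=8: mid=3
9>8: swap(3,7), hi=6 ⇒ [5, 7, 8, 13, 10, 11, 12, 9, 15, 16, 17, 14]
13>8: swap(3,6), hi=5 ⇒ [5, 7, 8, 12, 10, 11, 13, 9, 15, 16, 17, 14]
12>8: swap(3,5), hi=4 ⇒ [5, 7, 8, 11, 10, 12, 13, 9, 15, 16, 17, 14]
11>8: swap(3,4), hi=3 ⇒ [5, 7, 8, 10, 11, 12, 13, 9, 15, 16, 17, 14]
10>8: swap(3,3), hi=2 ⇒ [5, 7, 8, 10, 11, 12, 13, 9, 15, 16, 17, 14]
done. lo=2 hi=2; nums=[5, 7, 8, 10, 11, 12, 13, 9, 15, 16, 17, 14]

[5, 7, 8, 10, 11, 12, 13, 9, 15, 16, 17, 14]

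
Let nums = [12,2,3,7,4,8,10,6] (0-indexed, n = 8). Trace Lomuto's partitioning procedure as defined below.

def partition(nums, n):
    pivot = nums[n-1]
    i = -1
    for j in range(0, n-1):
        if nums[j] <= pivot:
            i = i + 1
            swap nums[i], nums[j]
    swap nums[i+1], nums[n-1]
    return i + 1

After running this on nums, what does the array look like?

pivot=6, i=-1
j=0: 12>6, skip
j=1: 2≤6, i=0, swap(0,1) ⇒ [2,12,3,7,4,8,10,6]
j=2: 3≤6, i=1, swap(1,2) ⇒ [2,3,12,7,4,8,10,6]
j=3: 7>6, skip
j=4: 4≤6, i=2, swap(2,4) ⇒ [2,3,4,7,12,8,10,6]
j=5: 8>6, skip
j=6: 10>6, skip
swap(3,7) ⇒ [2,3,4,6,12,8,10,7]; return 3

[2,3,4,6,12,8,10,7]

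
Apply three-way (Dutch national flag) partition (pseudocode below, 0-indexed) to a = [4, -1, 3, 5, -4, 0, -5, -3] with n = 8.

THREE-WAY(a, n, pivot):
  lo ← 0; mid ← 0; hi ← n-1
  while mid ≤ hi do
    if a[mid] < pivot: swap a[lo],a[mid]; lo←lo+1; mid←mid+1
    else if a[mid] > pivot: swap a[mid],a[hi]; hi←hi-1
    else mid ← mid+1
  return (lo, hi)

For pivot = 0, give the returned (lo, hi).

pivot = 0; lo=0, mid=0, hi=7
a[mid]=4>0: swap a[0],a[7]; hi=6 → [-3, -1, 3, 5, -4, 0, -5, 4]
a[mid]=-3<0: swap a[0],a[0]; lo=1,mid=1 → [-3, -1, 3, 5, -4, 0, -5, 4]
a[mid]=-1<0: swap a[1],a[1]; lo=2,mid=2 → [-3, -1, 3, 5, -4, 0, -5, 4]
a[mid]=3>0: swap a[2],a[6]; hi=5 → [-3, -1, -5, 5, -4, 0, 3, 4]
a[mid]=-5<0: swap a[2],a[2]; lo=3,mid=3 → [-3, -1, -5, 5, -4, 0, 3, 4]
a[mid]=5>0: swap a[3],a[5]; hi=4 → [-3, -1, -5, 0, -4, 5, 3, 4]
a[mid]=0=0: mid=4
a[mid]=-4<0: swap a[3],a[4]; lo=4,mid=5 → [-3, -1, -5, -4, 0, 5, 3, 4]
end: lo=4, hi=4; a = [-3, -1, -5, -4, 0, 5, 3, 4]

(4, 4)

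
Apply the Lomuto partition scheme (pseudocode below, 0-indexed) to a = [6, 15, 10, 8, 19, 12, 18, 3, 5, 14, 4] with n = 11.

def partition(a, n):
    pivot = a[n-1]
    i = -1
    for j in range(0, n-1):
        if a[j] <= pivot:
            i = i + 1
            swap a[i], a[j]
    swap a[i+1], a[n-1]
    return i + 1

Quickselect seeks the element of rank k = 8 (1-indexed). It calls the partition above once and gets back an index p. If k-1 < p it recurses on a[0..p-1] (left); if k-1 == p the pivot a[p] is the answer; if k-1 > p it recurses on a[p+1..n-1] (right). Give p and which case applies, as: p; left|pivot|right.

pivot = a[10] = 4; i = -1
j=0: a[0]=6 > 4 → no swap
j=1: a[1]=15 > 4 → no swap
j=2: a[2]=10 > 4 → no swap
j=3: a[3]=8 > 4 → no swap
j=4: a[4]=19 > 4 → no swap
j=5: a[5]=12 > 4 → no swap
j=6: a[6]=18 > 4 → no swap
j=7: a[7]=3 ≤ 4 → i=0, swap a[0],a[7] → [3, 15, 10, 8, 19, 12, 18, 6, 5, 14, 4]
j=8: a[8]=5 > 4 → no swap
j=9: a[9]=14 > 4 → no swap
final swap a[1],a[10] → [3, 4, 10, 8, 19, 12, 18, 6, 5, 14, 15]; return 1
p = 1; k-1 = 7 > 1 ⇒ right

1; right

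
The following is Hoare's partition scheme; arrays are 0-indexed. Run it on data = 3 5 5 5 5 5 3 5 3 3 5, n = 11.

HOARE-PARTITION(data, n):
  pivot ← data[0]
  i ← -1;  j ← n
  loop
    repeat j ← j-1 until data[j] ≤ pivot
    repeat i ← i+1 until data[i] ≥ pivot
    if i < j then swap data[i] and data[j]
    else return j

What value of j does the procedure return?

2

pivot=3
j stops at 9 (3), i stops at 0 (3); swap ⇒ 3 5 5 5 5 5 3 5 3 3 5
j stops at 8 (3), i stops at 1 (5); swap ⇒ 3 3 5 5 5 5 3 5 5 3 5
j stops at 6 (3), i stops at 2 (5); swap ⇒ 3 3 3 5 5 5 5 5 5 3 5
j stops at 2, i stops at 3; i≥j ⇒ return 2. data=3 3 3 5 5 5 5 5 5 3 5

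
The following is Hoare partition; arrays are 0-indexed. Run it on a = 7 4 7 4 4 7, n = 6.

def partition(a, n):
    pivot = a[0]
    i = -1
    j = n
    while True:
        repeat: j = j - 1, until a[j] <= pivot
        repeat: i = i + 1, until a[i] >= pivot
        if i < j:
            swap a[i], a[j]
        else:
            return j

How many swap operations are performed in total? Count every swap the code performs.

2

pivot=7
j stops at 5 (7), i stops at 0 (7); swap ⇒ 7 4 7 4 4 7
j stops at 4 (4), i stops at 2 (7); swap ⇒ 7 4 4 4 7 7
j stops at 3, i stops at 4; i≥j ⇒ return 3. a=7 4 4 4 7 7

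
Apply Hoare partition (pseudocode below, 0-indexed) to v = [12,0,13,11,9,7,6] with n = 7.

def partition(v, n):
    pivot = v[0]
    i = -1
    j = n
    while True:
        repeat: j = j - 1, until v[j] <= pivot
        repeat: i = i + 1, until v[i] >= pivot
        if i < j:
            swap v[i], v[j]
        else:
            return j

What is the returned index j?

pivot = v[0] = 12; i = -1, j = 7
j→6 (v[6]=6≤12), i→0 (v[0]=12≥12); i<j, swap → [6,0,13,11,9,7,12]
j→5 (v[5]=7≤12), i→2 (v[2]=13≥12); i<j, swap → [6,0,7,11,9,13,12]
j→4, i→5; i≥j, return j=4. v = [6,0,7,11,9,13,12]

4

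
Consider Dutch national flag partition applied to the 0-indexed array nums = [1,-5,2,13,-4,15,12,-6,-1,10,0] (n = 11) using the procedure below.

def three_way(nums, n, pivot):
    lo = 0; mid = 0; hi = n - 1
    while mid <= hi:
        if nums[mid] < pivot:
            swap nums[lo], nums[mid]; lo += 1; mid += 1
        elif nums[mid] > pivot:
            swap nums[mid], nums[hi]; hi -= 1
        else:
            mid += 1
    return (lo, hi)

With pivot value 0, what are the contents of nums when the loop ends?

pivot = 0; lo=0, mid=0, hi=10
nums[mid]=1>0: swap nums[0],nums[10]; hi=9 → [0,-5,2,13,-4,15,12,-6,-1,10,1]
nums[mid]=0=0: mid=1
nums[mid]=-5<0: swap nums[0],nums[1]; lo=1,mid=2 → [-5,0,2,13,-4,15,12,-6,-1,10,1]
nums[mid]=2>0: swap nums[2],nums[9]; hi=8 → [-5,0,10,13,-4,15,12,-6,-1,2,1]
nums[mid]=10>0: swap nums[2],nums[8]; hi=7 → [-5,0,-1,13,-4,15,12,-6,10,2,1]
nums[mid]=-1<0: swap nums[1],nums[2]; lo=2,mid=3 → [-5,-1,0,13,-4,15,12,-6,10,2,1]
nums[mid]=13>0: swap nums[3],nums[7]; hi=6 → [-5,-1,0,-6,-4,15,12,13,10,2,1]
nums[mid]=-6<0: swap nums[2],nums[3]; lo=3,mid=4 → [-5,-1,-6,0,-4,15,12,13,10,2,1]
nums[mid]=-4<0: swap nums[3],nums[4]; lo=4,mid=5 → [-5,-1,-6,-4,0,15,12,13,10,2,1]
nums[mid]=15>0: swap nums[5],nums[6]; hi=5 → [-5,-1,-6,-4,0,12,15,13,10,2,1]
nums[mid]=12>0: swap nums[5],nums[5]; hi=4 → [-5,-1,-6,-4,0,12,15,13,10,2,1]
end: lo=4, hi=4; nums = [-5,-1,-6,-4,0,12,15,13,10,2,1]

[-5,-1,-6,-4,0,12,15,13,10,2,1]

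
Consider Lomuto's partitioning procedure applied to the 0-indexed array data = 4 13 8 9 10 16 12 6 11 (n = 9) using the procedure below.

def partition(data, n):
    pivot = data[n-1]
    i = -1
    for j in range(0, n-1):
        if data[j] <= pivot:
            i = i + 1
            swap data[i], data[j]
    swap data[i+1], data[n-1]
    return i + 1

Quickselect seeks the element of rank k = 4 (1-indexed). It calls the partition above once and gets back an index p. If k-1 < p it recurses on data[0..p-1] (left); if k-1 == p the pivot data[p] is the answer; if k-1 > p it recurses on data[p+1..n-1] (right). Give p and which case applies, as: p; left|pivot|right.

pivot = data[8] = 11; i = -1
j=0: data[0]=4 ≤ 11 → i=0, swap data[0],data[0] (no change) → 4 13 8 9 10 16 12 6 11
j=1: data[1]=13 > 11 → no swap
j=2: data[2]=8 ≤ 11 → i=1, swap data[1],data[2] → 4 8 13 9 10 16 12 6 11
j=3: data[3]=9 ≤ 11 → i=2, swap data[2],data[3] → 4 8 9 13 10 16 12 6 11
j=4: data[4]=10 ≤ 11 → i=3, swap data[3],data[4] → 4 8 9 10 13 16 12 6 11
j=5: data[5]=16 > 11 → no swap
j=6: data[6]=12 > 11 → no swap
j=7: data[7]=6 ≤ 11 → i=4, swap data[4],data[7] → 4 8 9 10 6 16 12 13 11
final swap data[5],data[8] → 4 8 9 10 6 11 12 13 16; return 5
p = 5; k-1 = 3 < 5 ⇒ left

5; left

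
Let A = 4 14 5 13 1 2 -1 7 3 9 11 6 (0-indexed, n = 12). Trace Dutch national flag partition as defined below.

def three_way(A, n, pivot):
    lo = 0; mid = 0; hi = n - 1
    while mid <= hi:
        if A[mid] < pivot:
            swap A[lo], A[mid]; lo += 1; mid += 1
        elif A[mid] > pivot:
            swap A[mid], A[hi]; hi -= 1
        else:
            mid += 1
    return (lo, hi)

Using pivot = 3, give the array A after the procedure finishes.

-1 2 1 3 13 5 7 14 9 11 6 4

pivot = 3; lo=0, mid=0, hi=11
A[mid]=4>3: swap A[0],A[11]; hi=10 → 6 14 5 13 1 2 -1 7 3 9 11 4
A[mid]=6>3: swap A[0],A[10]; hi=9 → 11 14 5 13 1 2 -1 7 3 9 6 4
A[mid]=11>3: swap A[0],A[9]; hi=8 → 9 14 5 13 1 2 -1 7 3 11 6 4
A[mid]=9>3: swap A[0],A[8]; hi=7 → 3 14 5 13 1 2 -1 7 9 11 6 4
A[mid]=3=3: mid=1
A[mid]=14>3: swap A[1],A[7]; hi=6 → 3 7 5 13 1 2 -1 14 9 11 6 4
A[mid]=7>3: swap A[1],A[6]; hi=5 → 3 -1 5 13 1 2 7 14 9 11 6 4
A[mid]=-1<3: swap A[0],A[1]; lo=1,mid=2 → -1 3 5 13 1 2 7 14 9 11 6 4
A[mid]=5>3: swap A[2],A[5]; hi=4 → -1 3 2 13 1 5 7 14 9 11 6 4
A[mid]=2<3: swap A[1],A[2]; lo=2,mid=3 → -1 2 3 13 1 5 7 14 9 11 6 4
A[mid]=13>3: swap A[3],A[4]; hi=3 → -1 2 3 1 13 5 7 14 9 11 6 4
A[mid]=1<3: swap A[2],A[3]; lo=3,mid=4 → -1 2 1 3 13 5 7 14 9 11 6 4
end: lo=3, hi=3; A = -1 2 1 3 13 5 7 14 9 11 6 4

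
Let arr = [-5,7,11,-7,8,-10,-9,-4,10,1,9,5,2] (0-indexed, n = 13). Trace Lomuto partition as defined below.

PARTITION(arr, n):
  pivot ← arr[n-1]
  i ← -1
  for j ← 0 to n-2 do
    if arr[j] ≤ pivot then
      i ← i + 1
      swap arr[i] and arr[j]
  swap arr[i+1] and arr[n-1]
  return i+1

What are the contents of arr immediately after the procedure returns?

[-5,-7,-10,-9,-4,1,2,8,10,11,9,5,7]

pivot=2, i=-1
j=0: -5≤2, i=0, swap(0,0) ⇒ [-5,7,11,-7,8,-10,-9,-4,10,1,9,5,2]
j=1: 7>2, skip
j=2: 11>2, skip
j=3: -7≤2, i=1, swap(1,3) ⇒ [-5,-7,11,7,8,-10,-9,-4,10,1,9,5,2]
j=4: 8>2, skip
j=5: -10≤2, i=2, swap(2,5) ⇒ [-5,-7,-10,7,8,11,-9,-4,10,1,9,5,2]
j=6: -9≤2, i=3, swap(3,6) ⇒ [-5,-7,-10,-9,8,11,7,-4,10,1,9,5,2]
j=7: -4≤2, i=4, swap(4,7) ⇒ [-5,-7,-10,-9,-4,11,7,8,10,1,9,5,2]
j=8: 10>2, skip
j=9: 1≤2, i=5, swap(5,9) ⇒ [-5,-7,-10,-9,-4,1,7,8,10,11,9,5,2]
j=10: 9>2, skip
j=11: 5>2, skip
swap(6,12) ⇒ [-5,-7,-10,-9,-4,1,2,8,10,11,9,5,7]; return 6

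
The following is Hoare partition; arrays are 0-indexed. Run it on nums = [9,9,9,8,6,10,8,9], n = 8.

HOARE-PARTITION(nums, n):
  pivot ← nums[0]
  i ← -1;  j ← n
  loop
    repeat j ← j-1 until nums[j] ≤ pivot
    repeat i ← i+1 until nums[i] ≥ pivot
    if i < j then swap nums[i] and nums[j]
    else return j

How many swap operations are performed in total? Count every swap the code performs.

pivot = nums[0] = 9; i = -1, j = 8
j→7 (nums[7]=9≤9), i→0 (nums[0]=9≥9); i<j, swap → [9,9,9,8,6,10,8,9]
j→6 (nums[6]=8≤9), i→1 (nums[1]=9≥9); i<j, swap → [9,8,9,8,6,10,9,9]
j→4 (nums[4]=6≤9), i→2 (nums[2]=9≥9); i<j, swap → [9,8,6,8,9,10,9,9]
j→3, i→4; i≥j, return j=3. nums = [9,8,6,8,9,10,9,9]

3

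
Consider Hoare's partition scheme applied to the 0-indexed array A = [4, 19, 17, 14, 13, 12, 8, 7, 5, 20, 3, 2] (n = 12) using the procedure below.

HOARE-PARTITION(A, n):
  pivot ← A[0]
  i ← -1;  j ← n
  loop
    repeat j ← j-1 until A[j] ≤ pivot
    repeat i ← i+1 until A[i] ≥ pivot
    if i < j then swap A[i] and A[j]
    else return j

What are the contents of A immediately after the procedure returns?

pivot=4
j stops at 11 (2), i stops at 0 (4); swap ⇒ [2, 19, 17, 14, 13, 12, 8, 7, 5, 20, 3, 4]
j stops at 10 (3), i stops at 1 (19); swap ⇒ [2, 3, 17, 14, 13, 12, 8, 7, 5, 20, 19, 4]
j stops at 1, i stops at 2; i≥j ⇒ return 1. A=[2, 3, 17, 14, 13, 12, 8, 7, 5, 20, 19, 4]

[2, 3, 17, 14, 13, 12, 8, 7, 5, 20, 19, 4]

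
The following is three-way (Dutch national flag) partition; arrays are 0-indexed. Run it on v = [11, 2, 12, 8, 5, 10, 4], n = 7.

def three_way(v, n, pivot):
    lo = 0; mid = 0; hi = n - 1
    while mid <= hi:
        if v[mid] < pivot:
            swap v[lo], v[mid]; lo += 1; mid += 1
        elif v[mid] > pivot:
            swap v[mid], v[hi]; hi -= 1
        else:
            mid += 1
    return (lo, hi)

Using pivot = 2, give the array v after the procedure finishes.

lo=0 mid=0 hi=6
11>2: swap(0,6), hi=5 ⇒ [4, 2, 12, 8, 5, 10, 11]
4>2: swap(0,5), hi=4 ⇒ [10, 2, 12, 8, 5, 4, 11]
10>2: swap(0,4), hi=3 ⇒ [5, 2, 12, 8, 10, 4, 11]
5>2: swap(0,3), hi=2 ⇒ [8, 2, 12, 5, 10, 4, 11]
8>2: swap(0,2), hi=1 ⇒ [12, 2, 8, 5, 10, 4, 11]
12>2: swap(0,1), hi=0 ⇒ [2, 12, 8, 5, 10, 4, 11]
2=2: mid=1
done. lo=0 hi=0; v=[2, 12, 8, 5, 10, 4, 11]

[2, 12, 8, 5, 10, 4, 11]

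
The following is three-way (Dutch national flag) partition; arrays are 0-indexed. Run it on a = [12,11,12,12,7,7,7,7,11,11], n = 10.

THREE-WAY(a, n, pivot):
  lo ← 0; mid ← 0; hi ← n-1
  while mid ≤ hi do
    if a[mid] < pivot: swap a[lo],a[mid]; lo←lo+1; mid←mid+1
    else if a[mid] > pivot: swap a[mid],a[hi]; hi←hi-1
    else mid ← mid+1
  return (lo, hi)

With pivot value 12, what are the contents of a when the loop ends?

[11,7,7,7,7,11,11,12,12,12]

pivot = 12; lo=0, mid=0, hi=9
a[mid]=12=12: mid=1
a[mid]=11<12: swap a[0],a[1]; lo=1,mid=2 → [11,12,12,12,7,7,7,7,11,11]
a[mid]=12=12: mid=3
a[mid]=12=12: mid=4
a[mid]=7<12: swap a[1],a[4]; lo=2,mid=5 → [11,7,12,12,12,7,7,7,11,11]
a[mid]=7<12: swap a[2],a[5]; lo=3,mid=6 → [11,7,7,12,12,12,7,7,11,11]
a[mid]=7<12: swap a[3],a[6]; lo=4,mid=7 → [11,7,7,7,12,12,12,7,11,11]
a[mid]=7<12: swap a[4],a[7]; lo=5,mid=8 → [11,7,7,7,7,12,12,12,11,11]
a[mid]=11<12: swap a[5],a[8]; lo=6,mid=9 → [11,7,7,7,7,11,12,12,12,11]
a[mid]=11<12: swap a[6],a[9]; lo=7,mid=10 → [11,7,7,7,7,11,11,12,12,12]
end: lo=7, hi=9; a = [11,7,7,7,7,11,11,12,12,12]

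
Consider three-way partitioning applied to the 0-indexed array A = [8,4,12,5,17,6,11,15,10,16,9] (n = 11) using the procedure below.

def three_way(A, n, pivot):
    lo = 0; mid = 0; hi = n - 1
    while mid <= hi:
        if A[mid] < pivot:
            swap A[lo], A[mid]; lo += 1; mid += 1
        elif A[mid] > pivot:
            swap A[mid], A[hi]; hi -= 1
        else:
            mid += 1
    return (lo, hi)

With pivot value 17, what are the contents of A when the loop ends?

[8,4,12,5,6,11,15,10,16,9,17]

lo=0 mid=0 hi=10
8<17: swap(0,0), lo=1 mid=1 ⇒ [8,4,12,5,17,6,11,15,10,16,9]
4<17: swap(1,1), lo=2 mid=2 ⇒ [8,4,12,5,17,6,11,15,10,16,9]
12<17: swap(2,2), lo=3 mid=3 ⇒ [8,4,12,5,17,6,11,15,10,16,9]
5<17: swap(3,3), lo=4 mid=4 ⇒ [8,4,12,5,17,6,11,15,10,16,9]
17=17: mid=5
6<17: swap(4,5), lo=5 mid=6 ⇒ [8,4,12,5,6,17,11,15,10,16,9]
11<17: swap(5,6), lo=6 mid=7 ⇒ [8,4,12,5,6,11,17,15,10,16,9]
15<17: swap(6,7), lo=7 mid=8 ⇒ [8,4,12,5,6,11,15,17,10,16,9]
10<17: swap(7,8), lo=8 mid=9 ⇒ [8,4,12,5,6,11,15,10,17,16,9]
16<17: swap(8,9), lo=9 mid=10 ⇒ [8,4,12,5,6,11,15,10,16,17,9]
9<17: swap(9,10), lo=10 mid=11 ⇒ [8,4,12,5,6,11,15,10,16,9,17]
done. lo=10 hi=10; A=[8,4,12,5,6,11,15,10,16,9,17]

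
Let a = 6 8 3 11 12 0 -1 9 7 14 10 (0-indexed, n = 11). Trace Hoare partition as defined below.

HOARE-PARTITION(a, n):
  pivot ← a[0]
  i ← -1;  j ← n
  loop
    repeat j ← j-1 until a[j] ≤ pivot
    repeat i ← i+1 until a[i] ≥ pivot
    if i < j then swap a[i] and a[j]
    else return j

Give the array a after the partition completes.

-1 0 3 11 12 8 6 9 7 14 10

pivot=6
j stops at 6 (-1), i stops at 0 (6); swap ⇒ -1 8 3 11 12 0 6 9 7 14 10
j stops at 5 (0), i stops at 1 (8); swap ⇒ -1 0 3 11 12 8 6 9 7 14 10
j stops at 2, i stops at 3; i≥j ⇒ return 2. a=-1 0 3 11 12 8 6 9 7 14 10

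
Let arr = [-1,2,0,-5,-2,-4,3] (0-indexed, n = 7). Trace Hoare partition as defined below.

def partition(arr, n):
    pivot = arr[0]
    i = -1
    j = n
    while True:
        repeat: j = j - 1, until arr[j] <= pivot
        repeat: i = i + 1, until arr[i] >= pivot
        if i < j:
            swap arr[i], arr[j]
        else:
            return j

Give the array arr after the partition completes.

[-4,-2,-5,0,2,-1,3]

pivot = arr[0] = -1; i = -1, j = 7
j→5 (arr[5]=-4≤-1), i→0 (arr[0]=-1≥-1); i<j, swap → [-4,2,0,-5,-2,-1,3]
j→4 (arr[4]=-2≤-1), i→1 (arr[1]=2≥-1); i<j, swap → [-4,-2,0,-5,2,-1,3]
j→3 (arr[3]=-5≤-1), i→2 (arr[2]=0≥-1); i<j, swap → [-4,-2,-5,0,2,-1,3]
j→2, i→3; i≥j, return j=2. arr = [-4,-2,-5,0,2,-1,3]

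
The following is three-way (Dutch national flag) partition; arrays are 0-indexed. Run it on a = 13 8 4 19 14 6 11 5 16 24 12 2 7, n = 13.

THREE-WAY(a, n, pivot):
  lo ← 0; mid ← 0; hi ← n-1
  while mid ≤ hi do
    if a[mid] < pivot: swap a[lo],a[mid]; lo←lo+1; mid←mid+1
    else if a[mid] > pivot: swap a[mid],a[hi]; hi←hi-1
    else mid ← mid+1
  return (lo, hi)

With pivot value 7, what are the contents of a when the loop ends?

2 4 5 6 7 11 14 16 24 12 19 8 13

pivot = 7; lo=0, mid=0, hi=12
a[mid]=13>7: swap a[0],a[12]; hi=11 → 7 8 4 19 14 6 11 5 16 24 12 2 13
a[mid]=7=7: mid=1
a[mid]=8>7: swap a[1],a[11]; hi=10 → 7 2 4 19 14 6 11 5 16 24 12 8 13
a[mid]=2<7: swap a[0],a[1]; lo=1,mid=2 → 2 7 4 19 14 6 11 5 16 24 12 8 13
a[mid]=4<7: swap a[1],a[2]; lo=2,mid=3 → 2 4 7 19 14 6 11 5 16 24 12 8 13
a[mid]=19>7: swap a[3],a[10]; hi=9 → 2 4 7 12 14 6 11 5 16 24 19 8 13
a[mid]=12>7: swap a[3],a[9]; hi=8 → 2 4 7 24 14 6 11 5 16 12 19 8 13
a[mid]=24>7: swap a[3],a[8]; hi=7 → 2 4 7 16 14 6 11 5 24 12 19 8 13
a[mid]=16>7: swap a[3],a[7]; hi=6 → 2 4 7 5 14 6 11 16 24 12 19 8 13
a[mid]=5<7: swap a[2],a[3]; lo=3,mid=4 → 2 4 5 7 14 6 11 16 24 12 19 8 13
a[mid]=14>7: swap a[4],a[6]; hi=5 → 2 4 5 7 11 6 14 16 24 12 19 8 13
a[mid]=11>7: swap a[4],a[5]; hi=4 → 2 4 5 7 6 11 14 16 24 12 19 8 13
a[mid]=6<7: swap a[3],a[4]; lo=4,mid=5 → 2 4 5 6 7 11 14 16 24 12 19 8 13
end: lo=4, hi=4; a = 2 4 5 6 7 11 14 16 24 12 19 8 13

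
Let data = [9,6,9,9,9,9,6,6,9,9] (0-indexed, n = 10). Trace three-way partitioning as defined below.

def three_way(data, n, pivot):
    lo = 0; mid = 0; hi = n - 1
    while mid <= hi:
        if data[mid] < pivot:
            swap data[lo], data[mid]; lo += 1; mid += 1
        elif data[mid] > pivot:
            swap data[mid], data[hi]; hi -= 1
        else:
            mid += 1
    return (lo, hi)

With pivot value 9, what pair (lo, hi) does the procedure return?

(3, 9)

pivot = 9; lo=0, mid=0, hi=9
data[mid]=9=9: mid=1
data[mid]=6<9: swap data[0],data[1]; lo=1,mid=2 → [6,9,9,9,9,9,6,6,9,9]
data[mid]=9=9: mid=3
data[mid]=9=9: mid=4
data[mid]=9=9: mid=5
data[mid]=9=9: mid=6
data[mid]=6<9: swap data[1],data[6]; lo=2,mid=7 → [6,6,9,9,9,9,9,6,9,9]
data[mid]=6<9: swap data[2],data[7]; lo=3,mid=8 → [6,6,6,9,9,9,9,9,9,9]
data[mid]=9=9: mid=9
data[mid]=9=9: mid=10
end: lo=3, hi=9; data = [6,6,6,9,9,9,9,9,9,9]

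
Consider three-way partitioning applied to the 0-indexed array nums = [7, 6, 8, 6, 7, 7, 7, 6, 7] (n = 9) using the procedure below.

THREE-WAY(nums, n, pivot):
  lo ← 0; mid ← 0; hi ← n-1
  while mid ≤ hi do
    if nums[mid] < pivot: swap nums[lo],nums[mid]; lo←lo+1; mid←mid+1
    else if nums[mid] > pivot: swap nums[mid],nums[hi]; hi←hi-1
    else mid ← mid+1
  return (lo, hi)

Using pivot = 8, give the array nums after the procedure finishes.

[7, 6, 6, 7, 7, 7, 6, 7, 8]

lo=0 mid=0 hi=8
7<8: swap(0,0), lo=1 mid=1 ⇒ [7, 6, 8, 6, 7, 7, 7, 6, 7]
6<8: swap(1,1), lo=2 mid=2 ⇒ [7, 6, 8, 6, 7, 7, 7, 6, 7]
8=8: mid=3
6<8: swap(2,3), lo=3 mid=4 ⇒ [7, 6, 6, 8, 7, 7, 7, 6, 7]
7<8: swap(3,4), lo=4 mid=5 ⇒ [7, 6, 6, 7, 8, 7, 7, 6, 7]
7<8: swap(4,5), lo=5 mid=6 ⇒ [7, 6, 6, 7, 7, 8, 7, 6, 7]
7<8: swap(5,6), lo=6 mid=7 ⇒ [7, 6, 6, 7, 7, 7, 8, 6, 7]
6<8: swap(6,7), lo=7 mid=8 ⇒ [7, 6, 6, 7, 7, 7, 6, 8, 7]
7<8: swap(7,8), lo=8 mid=9 ⇒ [7, 6, 6, 7, 7, 7, 6, 7, 8]
done. lo=8 hi=8; nums=[7, 6, 6, 7, 7, 7, 6, 7, 8]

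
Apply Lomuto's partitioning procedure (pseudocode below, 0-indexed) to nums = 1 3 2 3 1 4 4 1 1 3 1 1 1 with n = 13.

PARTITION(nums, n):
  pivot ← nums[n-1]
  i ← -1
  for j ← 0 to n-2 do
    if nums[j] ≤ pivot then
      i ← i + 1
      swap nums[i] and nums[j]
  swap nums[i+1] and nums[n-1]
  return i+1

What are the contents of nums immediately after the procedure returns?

1 1 1 1 1 1 1 2 3 3 3 4 4

pivot=1, i=-1
j=0: 1≤1, i=0, swap(0,0) ⇒ 1 3 2 3 1 4 4 1 1 3 1 1 1
j=1: 3>1, skip
j=2: 2>1, skip
j=3: 3>1, skip
j=4: 1≤1, i=1, swap(1,4) ⇒ 1 1 2 3 3 4 4 1 1 3 1 1 1
j=5: 4>1, skip
j=6: 4>1, skip
j=7: 1≤1, i=2, swap(2,7) ⇒ 1 1 1 3 3 4 4 2 1 3 1 1 1
j=8: 1≤1, i=3, swap(3,8) ⇒ 1 1 1 1 3 4 4 2 3 3 1 1 1
j=9: 3>1, skip
j=10: 1≤1, i=4, swap(4,10) ⇒ 1 1 1 1 1 4 4 2 3 3 3 1 1
j=11: 1≤1, i=5, swap(5,11) ⇒ 1 1 1 1 1 1 4 2 3 3 3 4 1
swap(6,12) ⇒ 1 1 1 1 1 1 1 2 3 3 3 4 4; return 6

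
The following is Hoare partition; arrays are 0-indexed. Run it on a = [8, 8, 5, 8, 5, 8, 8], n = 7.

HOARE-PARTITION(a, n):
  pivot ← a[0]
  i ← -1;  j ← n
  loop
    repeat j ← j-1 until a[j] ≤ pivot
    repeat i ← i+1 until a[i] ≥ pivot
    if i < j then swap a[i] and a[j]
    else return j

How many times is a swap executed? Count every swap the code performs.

3

pivot=8
j stops at 6 (8), i stops at 0 (8); swap ⇒ [8, 8, 5, 8, 5, 8, 8]
j stops at 5 (8), i stops at 1 (8); swap ⇒ [8, 8, 5, 8, 5, 8, 8]
j stops at 4 (5), i stops at 3 (8); swap ⇒ [8, 8, 5, 5, 8, 8, 8]
j stops at 3, i stops at 4; i≥j ⇒ return 3. a=[8, 8, 5, 5, 8, 8, 8]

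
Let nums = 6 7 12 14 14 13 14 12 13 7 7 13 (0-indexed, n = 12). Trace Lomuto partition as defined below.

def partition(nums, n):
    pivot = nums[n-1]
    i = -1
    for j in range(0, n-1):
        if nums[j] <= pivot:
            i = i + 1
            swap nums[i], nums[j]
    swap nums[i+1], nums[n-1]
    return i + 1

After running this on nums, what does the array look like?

pivot = nums[11] = 13; i = -1
j=0: nums[0]=6 ≤ 13 → i=0, swap nums[0],nums[0] (no change) → 6 7 12 14 14 13 14 12 13 7 7 13
j=1: nums[1]=7 ≤ 13 → i=1, swap nums[1],nums[1] (no change) → 6 7 12 14 14 13 14 12 13 7 7 13
j=2: nums[2]=12 ≤ 13 → i=2, swap nums[2],nums[2] (no change) → 6 7 12 14 14 13 14 12 13 7 7 13
j=3: nums[3]=14 > 13 → no swap
j=4: nums[4]=14 > 13 → no swap
j=5: nums[5]=13 ≤ 13 → i=3, swap nums[3],nums[5] → 6 7 12 13 14 14 14 12 13 7 7 13
j=6: nums[6]=14 > 13 → no swap
j=7: nums[7]=12 ≤ 13 → i=4, swap nums[4],nums[7] → 6 7 12 13 12 14 14 14 13 7 7 13
j=8: nums[8]=13 ≤ 13 → i=5, swap nums[5],nums[8] → 6 7 12 13 12 13 14 14 14 7 7 13
j=9: nums[9]=7 ≤ 13 → i=6, swap nums[6],nums[9] → 6 7 12 13 12 13 7 14 14 14 7 13
j=10: nums[10]=7 ≤ 13 → i=7, swap nums[7],nums[10] → 6 7 12 13 12 13 7 7 14 14 14 13
final swap nums[8],nums[11] → 6 7 12 13 12 13 7 7 13 14 14 14; return 8

6 7 12 13 12 13 7 7 13 14 14 14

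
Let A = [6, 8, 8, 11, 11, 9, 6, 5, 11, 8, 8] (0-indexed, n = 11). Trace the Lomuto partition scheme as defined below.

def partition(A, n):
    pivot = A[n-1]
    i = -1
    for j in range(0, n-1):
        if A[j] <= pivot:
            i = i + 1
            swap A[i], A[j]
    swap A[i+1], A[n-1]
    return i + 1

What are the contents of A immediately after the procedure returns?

pivot=8, i=-1
j=0: 6≤8, i=0, swap(0,0) ⇒ [6, 8, 8, 11, 11, 9, 6, 5, 11, 8, 8]
j=1: 8≤8, i=1, swap(1,1) ⇒ [6, 8, 8, 11, 11, 9, 6, 5, 11, 8, 8]
j=2: 8≤8, i=2, swap(2,2) ⇒ [6, 8, 8, 11, 11, 9, 6, 5, 11, 8, 8]
j=3: 11>8, skip
j=4: 11>8, skip
j=5: 9>8, skip
j=6: 6≤8, i=3, swap(3,6) ⇒ [6, 8, 8, 6, 11, 9, 11, 5, 11, 8, 8]
j=7: 5≤8, i=4, swap(4,7) ⇒ [6, 8, 8, 6, 5, 9, 11, 11, 11, 8, 8]
j=8: 11>8, skip
j=9: 8≤8, i=5, swap(5,9) ⇒ [6, 8, 8, 6, 5, 8, 11, 11, 11, 9, 8]
swap(6,10) ⇒ [6, 8, 8, 6, 5, 8, 8, 11, 11, 9, 11]; return 6

[6, 8, 8, 6, 5, 8, 8, 11, 11, 9, 11]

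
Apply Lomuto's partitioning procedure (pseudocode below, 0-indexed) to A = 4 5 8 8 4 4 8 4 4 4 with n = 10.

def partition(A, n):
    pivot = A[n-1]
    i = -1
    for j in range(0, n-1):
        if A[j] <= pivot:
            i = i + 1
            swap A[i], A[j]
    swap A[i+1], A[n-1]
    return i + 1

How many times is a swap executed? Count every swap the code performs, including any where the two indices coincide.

pivot=4, i=-1
j=0: 4≤4, i=0, swap(0,0) ⇒ 4 5 8 8 4 4 8 4 4 4
j=1: 5>4, skip
j=2: 8>4, skip
j=3: 8>4, skip
j=4: 4≤4, i=1, swap(1,4) ⇒ 4 4 8 8 5 4 8 4 4 4
j=5: 4≤4, i=2, swap(2,5) ⇒ 4 4 4 8 5 8 8 4 4 4
j=6: 8>4, skip
j=7: 4≤4, i=3, swap(3,7) ⇒ 4 4 4 4 5 8 8 8 4 4
j=8: 4≤4, i=4, swap(4,8) ⇒ 4 4 4 4 4 8 8 8 5 4
swap(5,9) ⇒ 4 4 4 4 4 4 8 8 5 8; return 5

6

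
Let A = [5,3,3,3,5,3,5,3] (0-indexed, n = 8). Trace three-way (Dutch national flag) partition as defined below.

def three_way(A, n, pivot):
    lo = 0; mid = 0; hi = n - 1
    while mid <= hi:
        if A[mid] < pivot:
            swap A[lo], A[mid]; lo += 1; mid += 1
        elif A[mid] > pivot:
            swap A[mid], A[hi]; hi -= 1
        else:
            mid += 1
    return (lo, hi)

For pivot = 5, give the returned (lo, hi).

pivot = 5; lo=0, mid=0, hi=7
A[mid]=5=5: mid=1
A[mid]=3<5: swap A[0],A[1]; lo=1,mid=2 → [3,5,3,3,5,3,5,3]
A[mid]=3<5: swap A[1],A[2]; lo=2,mid=3 → [3,3,5,3,5,3,5,3]
A[mid]=3<5: swap A[2],A[3]; lo=3,mid=4 → [3,3,3,5,5,3,5,3]
A[mid]=5=5: mid=5
A[mid]=3<5: swap A[3],A[5]; lo=4,mid=6 → [3,3,3,3,5,5,5,3]
A[mid]=5=5: mid=7
A[mid]=3<5: swap A[4],A[7]; lo=5,mid=8 → [3,3,3,3,3,5,5,5]
end: lo=5, hi=7; A = [3,3,3,3,3,5,5,5]

(5, 7)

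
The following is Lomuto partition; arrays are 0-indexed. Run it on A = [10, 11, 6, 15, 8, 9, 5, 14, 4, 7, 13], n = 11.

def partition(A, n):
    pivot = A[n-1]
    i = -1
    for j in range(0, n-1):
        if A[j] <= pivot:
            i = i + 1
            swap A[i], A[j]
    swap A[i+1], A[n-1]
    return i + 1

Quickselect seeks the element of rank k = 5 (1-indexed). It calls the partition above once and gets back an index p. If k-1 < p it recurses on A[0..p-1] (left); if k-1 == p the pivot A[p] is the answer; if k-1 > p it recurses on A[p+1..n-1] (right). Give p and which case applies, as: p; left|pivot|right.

8; left

pivot = A[10] = 13; i = -1
j=0: A[0]=10 ≤ 13 → i=0, swap A[0],A[0] (no change) → [10, 11, 6, 15, 8, 9, 5, 14, 4, 7, 13]
j=1: A[1]=11 ≤ 13 → i=1, swap A[1],A[1] (no change) → [10, 11, 6, 15, 8, 9, 5, 14, 4, 7, 13]
j=2: A[2]=6 ≤ 13 → i=2, swap A[2],A[2] (no change) → [10, 11, 6, 15, 8, 9, 5, 14, 4, 7, 13]
j=3: A[3]=15 > 13 → no swap
j=4: A[4]=8 ≤ 13 → i=3, swap A[3],A[4] → [10, 11, 6, 8, 15, 9, 5, 14, 4, 7, 13]
j=5: A[5]=9 ≤ 13 → i=4, swap A[4],A[5] → [10, 11, 6, 8, 9, 15, 5, 14, 4, 7, 13]
j=6: A[6]=5 ≤ 13 → i=5, swap A[5],A[6] → [10, 11, 6, 8, 9, 5, 15, 14, 4, 7, 13]
j=7: A[7]=14 > 13 → no swap
j=8: A[8]=4 ≤ 13 → i=6, swap A[6],A[8] → [10, 11, 6, 8, 9, 5, 4, 14, 15, 7, 13]
j=9: A[9]=7 ≤ 13 → i=7, swap A[7],A[9] → [10, 11, 6, 8, 9, 5, 4, 7, 15, 14, 13]
final swap A[8],A[10] → [10, 11, 6, 8, 9, 5, 4, 7, 13, 14, 15]; return 8
p = 8; k-1 = 4 < 8 ⇒ left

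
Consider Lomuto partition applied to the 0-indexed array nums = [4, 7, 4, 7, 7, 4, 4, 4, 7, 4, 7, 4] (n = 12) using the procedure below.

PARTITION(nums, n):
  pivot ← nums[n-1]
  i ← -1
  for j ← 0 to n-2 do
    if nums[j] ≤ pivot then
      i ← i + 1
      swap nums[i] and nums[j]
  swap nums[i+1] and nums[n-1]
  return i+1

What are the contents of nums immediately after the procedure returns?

[4, 4, 4, 4, 4, 4, 4, 7, 7, 7, 7, 7]

pivot=4, i=-1
j=0: 4≤4, i=0, swap(0,0) ⇒ [4, 7, 4, 7, 7, 4, 4, 4, 7, 4, 7, 4]
j=1: 7>4, skip
j=2: 4≤4, i=1, swap(1,2) ⇒ [4, 4, 7, 7, 7, 4, 4, 4, 7, 4, 7, 4]
j=3: 7>4, skip
j=4: 7>4, skip
j=5: 4≤4, i=2, swap(2,5) ⇒ [4, 4, 4, 7, 7, 7, 4, 4, 7, 4, 7, 4]
j=6: 4≤4, i=3, swap(3,6) ⇒ [4, 4, 4, 4, 7, 7, 7, 4, 7, 4, 7, 4]
j=7: 4≤4, i=4, swap(4,7) ⇒ [4, 4, 4, 4, 4, 7, 7, 7, 7, 4, 7, 4]
j=8: 7>4, skip
j=9: 4≤4, i=5, swap(5,9) ⇒ [4, 4, 4, 4, 4, 4, 7, 7, 7, 7, 7, 4]
j=10: 7>4, skip
swap(6,11) ⇒ [4, 4, 4, 4, 4, 4, 4, 7, 7, 7, 7, 7]; return 6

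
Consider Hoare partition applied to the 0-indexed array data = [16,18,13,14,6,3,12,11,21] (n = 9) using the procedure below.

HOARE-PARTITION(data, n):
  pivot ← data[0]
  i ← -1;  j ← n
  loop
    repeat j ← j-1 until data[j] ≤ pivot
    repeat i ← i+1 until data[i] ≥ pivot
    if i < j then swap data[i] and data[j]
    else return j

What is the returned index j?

5

pivot = data[0] = 16; i = -1, j = 9
j→7 (data[7]=11≤16), i→0 (data[0]=16≥16); i<j, swap → [11,18,13,14,6,3,12,16,21]
j→6 (data[6]=12≤16), i→1 (data[1]=18≥16); i<j, swap → [11,12,13,14,6,3,18,16,21]
j→5, i→6; i≥j, return j=5. data = [11,12,13,14,6,3,18,16,21]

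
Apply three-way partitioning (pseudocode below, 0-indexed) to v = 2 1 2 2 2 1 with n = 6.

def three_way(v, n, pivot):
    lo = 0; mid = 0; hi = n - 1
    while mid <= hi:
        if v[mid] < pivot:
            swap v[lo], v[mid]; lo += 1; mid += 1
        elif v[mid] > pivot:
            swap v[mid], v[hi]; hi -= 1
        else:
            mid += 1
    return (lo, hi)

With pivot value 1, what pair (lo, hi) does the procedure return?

(0, 1)

lo=0 mid=0 hi=5
2>1: swap(0,5), hi=4 ⇒ 1 1 2 2 2 2
1=1: mid=1
1=1: mid=2
2>1: swap(2,4), hi=3 ⇒ 1 1 2 2 2 2
2>1: swap(2,3), hi=2 ⇒ 1 1 2 2 2 2
2>1: swap(2,2), hi=1 ⇒ 1 1 2 2 2 2
done. lo=0 hi=1; v=1 1 2 2 2 2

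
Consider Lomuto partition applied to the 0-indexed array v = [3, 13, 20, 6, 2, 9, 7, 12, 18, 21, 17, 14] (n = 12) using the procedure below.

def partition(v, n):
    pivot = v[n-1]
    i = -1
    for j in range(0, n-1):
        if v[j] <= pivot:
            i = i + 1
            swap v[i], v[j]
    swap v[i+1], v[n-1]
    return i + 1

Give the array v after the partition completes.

pivot = v[11] = 14; i = -1
j=0: v[0]=3 ≤ 14 → i=0, swap v[0],v[0] (no change) → [3, 13, 20, 6, 2, 9, 7, 12, 18, 21, 17, 14]
j=1: v[1]=13 ≤ 14 → i=1, swap v[1],v[1] (no change) → [3, 13, 20, 6, 2, 9, 7, 12, 18, 21, 17, 14]
j=2: v[2]=20 > 14 → no swap
j=3: v[3]=6 ≤ 14 → i=2, swap v[2],v[3] → [3, 13, 6, 20, 2, 9, 7, 12, 18, 21, 17, 14]
j=4: v[4]=2 ≤ 14 → i=3, swap v[3],v[4] → [3, 13, 6, 2, 20, 9, 7, 12, 18, 21, 17, 14]
j=5: v[5]=9 ≤ 14 → i=4, swap v[4],v[5] → [3, 13, 6, 2, 9, 20, 7, 12, 18, 21, 17, 14]
j=6: v[6]=7 ≤ 14 → i=5, swap v[5],v[6] → [3, 13, 6, 2, 9, 7, 20, 12, 18, 21, 17, 14]
j=7: v[7]=12 ≤ 14 → i=6, swap v[6],v[7] → [3, 13, 6, 2, 9, 7, 12, 20, 18, 21, 17, 14]
j=8: v[8]=18 > 14 → no swap
j=9: v[9]=21 > 14 → no swap
j=10: v[10]=17 > 14 → no swap
final swap v[7],v[11] → [3, 13, 6, 2, 9, 7, 12, 14, 18, 21, 17, 20]; return 7

[3, 13, 6, 2, 9, 7, 12, 14, 18, 21, 17, 20]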